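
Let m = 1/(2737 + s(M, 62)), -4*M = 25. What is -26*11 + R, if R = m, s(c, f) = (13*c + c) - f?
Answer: -1480048/5175 ≈ -286.00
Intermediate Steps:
M = -25/4 (M = -¼*25 = -25/4 ≈ -6.2500)
s(c, f) = -f + 14*c (s(c, f) = 14*c - f = -f + 14*c)
m = 2/5175 (m = 1/(2737 + (-1*62 + 14*(-25/4))) = 1/(2737 + (-62 - 175/2)) = 1/(2737 - 299/2) = 1/(5175/2) = 2/5175 ≈ 0.00038647)
R = 2/5175 ≈ 0.00038647
-26*11 + R = -26*11 + 2/5175 = -286 + 2/5175 = -1480048/5175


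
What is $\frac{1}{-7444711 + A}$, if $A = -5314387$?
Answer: $- \frac{1}{12759098} \approx -7.8375 \cdot 10^{-8}$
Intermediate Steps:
$\frac{1}{-7444711 + A} = \frac{1}{-7444711 - 5314387} = \frac{1}{-12759098} = - \frac{1}{12759098}$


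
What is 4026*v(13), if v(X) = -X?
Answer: -52338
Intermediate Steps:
4026*v(13) = 4026*(-1*13) = 4026*(-13) = -52338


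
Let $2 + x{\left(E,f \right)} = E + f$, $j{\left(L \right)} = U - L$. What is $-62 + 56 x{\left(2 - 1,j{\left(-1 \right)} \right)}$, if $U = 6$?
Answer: $274$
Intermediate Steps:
$j{\left(L \right)} = 6 - L$
$x{\left(E,f \right)} = -2 + E + f$ ($x{\left(E,f \right)} = -2 + \left(E + f\right) = -2 + E + f$)
$-62 + 56 x{\left(2 - 1,j{\left(-1 \right)} \right)} = -62 + 56 \left(-2 + \left(2 - 1\right) + \left(6 - -1\right)\right) = -62 + 56 \left(-2 + 1 + \left(6 + 1\right)\right) = -62 + 56 \left(-2 + 1 + 7\right) = -62 + 56 \cdot 6 = -62 + 336 = 274$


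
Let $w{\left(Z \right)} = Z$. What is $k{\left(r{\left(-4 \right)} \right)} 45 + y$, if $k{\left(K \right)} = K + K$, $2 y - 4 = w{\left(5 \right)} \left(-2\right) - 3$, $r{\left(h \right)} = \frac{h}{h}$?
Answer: $\frac{171}{2} \approx 85.5$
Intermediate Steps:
$r{\left(h \right)} = 1$
$y = - \frac{9}{2}$ ($y = 2 + \frac{5 \left(-2\right) - 3}{2} = 2 + \frac{-10 - 3}{2} = 2 + \frac{1}{2} \left(-13\right) = 2 - \frac{13}{2} = - \frac{9}{2} \approx -4.5$)
$k{\left(K \right)} = 2 K$
$k{\left(r{\left(-4 \right)} \right)} 45 + y = 2 \cdot 1 \cdot 45 - \frac{9}{2} = 2 \cdot 45 - \frac{9}{2} = 90 - \frac{9}{2} = \frac{171}{2}$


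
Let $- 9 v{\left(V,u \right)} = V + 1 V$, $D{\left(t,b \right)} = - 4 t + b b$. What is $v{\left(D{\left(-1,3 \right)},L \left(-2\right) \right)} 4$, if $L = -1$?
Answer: $- \frac{104}{9} \approx -11.556$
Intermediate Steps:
$D{\left(t,b \right)} = b^{2} - 4 t$ ($D{\left(t,b \right)} = - 4 t + b^{2} = b^{2} - 4 t$)
$v{\left(V,u \right)} = - \frac{2 V}{9}$ ($v{\left(V,u \right)} = - \frac{V + 1 V}{9} = - \frac{V + V}{9} = - \frac{2 V}{9}$)
$v{\left(D{\left(-1,3 \right)},L \left(-2\right) \right)} 4 = - \frac{2 \left(3^{2} - -4\right)}{9} \cdot 4 = - \frac{2 \left(9 + 4\right)}{9} \cdot 4 = \left(- \frac{2}{9}\right) 13 \cdot 4 = \left(- \frac{26}{9}\right) 4 = - \frac{104}{9}$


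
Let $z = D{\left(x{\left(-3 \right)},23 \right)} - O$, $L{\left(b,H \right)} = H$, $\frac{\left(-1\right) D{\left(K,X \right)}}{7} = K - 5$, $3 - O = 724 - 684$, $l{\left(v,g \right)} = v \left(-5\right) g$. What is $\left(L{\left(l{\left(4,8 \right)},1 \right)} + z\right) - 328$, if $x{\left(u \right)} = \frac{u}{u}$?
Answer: $-262$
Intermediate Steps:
$l{\left(v,g \right)} = - 5 g v$ ($l{\left(v,g \right)} = - 5 v g = - 5 g v$)
$O = -37$ ($O = 3 - \left(724 - 684\right) = 3 - 40 = -37$)
$x{\left(u \right)} = 1$
$D{\left(K,X \right)} = 35 - 7 K$ ($D{\left(K,X \right)} = - 7 \left(K - 5\right) = - 7 \left(-5 + K\right) = 35 - 7 K$)
$z = 65$ ($z = \left(35 - 7\right) - -37 = \left(35 - 7\right) + 37 = 28 + 37 = 65$)
$\left(L{\left(l{\left(4,8 \right)},1 \right)} + z\right) - 328 = \left(1 + 65\right) - 328 = 66 - 328 = -262$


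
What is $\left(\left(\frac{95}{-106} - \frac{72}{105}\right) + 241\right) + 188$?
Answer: $\frac{1585721}{3710} \approx 427.42$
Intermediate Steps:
$\left(\left(\frac{95}{-106} - \frac{72}{105}\right) + 241\right) + 188 = \left(\left(95 \left(- \frac{1}{106}\right) - \frac{24}{35}\right) + 241\right) + 188 = \left(\left(- \frac{95}{106} - \frac{24}{35}\right) + 241\right) + 188 = \left(- \frac{5869}{3710} + 241\right) + 188 = \frac{888241}{3710} + 188 = \frac{1585721}{3710}$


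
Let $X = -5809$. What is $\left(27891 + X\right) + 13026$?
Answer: $35108$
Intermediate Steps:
$\left(27891 + X\right) + 13026 = \left(27891 - 5809\right) + 13026 = 22082 + 13026 = 35108$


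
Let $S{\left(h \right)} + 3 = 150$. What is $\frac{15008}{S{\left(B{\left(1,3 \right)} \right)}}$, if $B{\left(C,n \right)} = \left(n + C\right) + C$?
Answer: $\frac{2144}{21} \approx 102.1$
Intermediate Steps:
$B{\left(C,n \right)} = n + 2 C$ ($B{\left(C,n \right)} = \left(C + n\right) + C = n + 2 C$)
$S{\left(h \right)} = 147$ ($S{\left(h \right)} = -3 + 150 = 147$)
$\frac{15008}{S{\left(B{\left(1,3 \right)} \right)}} = \frac{15008}{147} = 15008 \cdot \frac{1}{147} = \frac{2144}{21}$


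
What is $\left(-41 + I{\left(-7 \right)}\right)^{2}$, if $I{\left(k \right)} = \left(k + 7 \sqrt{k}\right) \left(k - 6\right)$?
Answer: $\left(50 - 91 i \sqrt{7}\right)^{2} \approx -55467.0 - 24076.0 i$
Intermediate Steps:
$I{\left(k \right)} = \left(-6 + k\right) \left(k + 7 \sqrt{k}\right)$ ($I{\left(k \right)} = \left(k + 7 \sqrt{k}\right) \left(-6 + k\right) = \left(-6 + k\right) \left(k + 7 \sqrt{k}\right)$)
$\left(-41 + I{\left(-7 \right)}\right)^{2} = \left(-41 + \left(\left(-7\right)^{2} - 42 \sqrt{-7} - -42 + 7 \left(-7\right)^{\frac{3}{2}}\right)\right)^{2} = \left(-41 + \left(49 - 42 i \sqrt{7} + 42 + 7 \left(- 7 i \sqrt{7}\right)\right)\right)^{2} = \left(-41 + \left(49 - 42 i \sqrt{7} + 42 - 49 i \sqrt{7}\right)\right)^{2} = \left(-41 + \left(91 - 91 i \sqrt{7}\right)\right)^{2} = \left(50 - 91 i \sqrt{7}\right)^{2}$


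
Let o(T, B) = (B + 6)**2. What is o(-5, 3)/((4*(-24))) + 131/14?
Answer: 1907/224 ≈ 8.5134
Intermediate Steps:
o(T, B) = (6 + B)**2
o(-5, 3)/((4*(-24))) + 131/14 = (6 + 3)**2/((4*(-24))) + 131/14 = 9**2/(-96) + 131*(1/14) = 81*(-1/96) + 131/14 = -27/32 + 131/14 = 1907/224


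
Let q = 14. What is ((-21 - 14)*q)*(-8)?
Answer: 3920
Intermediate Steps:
((-21 - 14)*q)*(-8) = ((-21 - 14)*14)*(-8) = -35*14*(-8) = -490*(-8) = 3920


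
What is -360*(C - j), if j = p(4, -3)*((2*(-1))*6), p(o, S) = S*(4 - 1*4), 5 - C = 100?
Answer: 34200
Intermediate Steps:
C = -95 (C = 5 - 1*100 = 5 - 100 = -95)
p(o, S) = 0 (p(o, S) = S*(4 - 4) = S*0 = 0)
j = 0 (j = 0*((2*(-1))*6) = 0*(-2*6) = 0*(-12) = 0)
-360*(C - j) = -360*(-95 - 1*0) = -360*(-95 + 0) = -360*(-95) = 34200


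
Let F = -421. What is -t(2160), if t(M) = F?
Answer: 421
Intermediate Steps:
t(M) = -421
-t(2160) = -1*(-421) = 421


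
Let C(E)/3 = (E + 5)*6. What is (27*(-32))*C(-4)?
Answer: -15552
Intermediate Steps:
C(E) = 90 + 18*E (C(E) = 3*((E + 5)*6) = 3*((5 + E)*6) = 3*(30 + 6*E) = 90 + 18*E)
(27*(-32))*C(-4) = (27*(-32))*(90 + 18*(-4)) = -864*(90 - 72) = -864*18 = -15552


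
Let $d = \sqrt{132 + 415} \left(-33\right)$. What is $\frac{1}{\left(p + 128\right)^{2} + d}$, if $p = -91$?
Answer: $\frac{1369}{1278478} + \frac{33 \sqrt{547}}{1278478} \approx 0.0016745$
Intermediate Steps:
$d = - 33 \sqrt{547}$ ($d = \sqrt{547} \left(-33\right) = - 33 \sqrt{547} \approx -771.8$)
$\frac{1}{\left(p + 128\right)^{2} + d} = \frac{1}{\left(-91 + 128\right)^{2} - 33 \sqrt{547}} = \frac{1}{37^{2} - 33 \sqrt{547}} = \frac{1}{1369 - 33 \sqrt{547}}$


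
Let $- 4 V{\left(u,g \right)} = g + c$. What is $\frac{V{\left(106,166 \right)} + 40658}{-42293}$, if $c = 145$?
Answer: $- \frac{162321}{169172} \approx -0.9595$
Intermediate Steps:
$V{\left(u,g \right)} = - \frac{145}{4} - \frac{g}{4}$ ($V{\left(u,g \right)} = - \frac{g + 145}{4} = - \frac{145 + g}{4} = - \frac{145}{4} - \frac{g}{4}$)
$\frac{V{\left(106,166 \right)} + 40658}{-42293} = \frac{\left(- \frac{145}{4} - \frac{83}{2}\right) + 40658}{-42293} = \left(\left(- \frac{145}{4} - \frac{83}{2}\right) + 40658\right) \left(- \frac{1}{42293}\right) = \left(- \frac{311}{4} + 40658\right) \left(- \frac{1}{42293}\right) = \frac{162321}{4} \left(- \frac{1}{42293}\right) = - \frac{162321}{169172}$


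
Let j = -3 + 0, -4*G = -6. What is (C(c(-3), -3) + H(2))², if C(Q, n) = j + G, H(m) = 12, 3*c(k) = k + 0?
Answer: 441/4 ≈ 110.25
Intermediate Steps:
G = 3/2 (G = -¼*(-6) = 3/2 ≈ 1.5000)
c(k) = k/3 (c(k) = (k + 0)/3 = k/3)
j = -3
C(Q, n) = -3/2 (C(Q, n) = -3 + 3/2 = -3/2)
(C(c(-3), -3) + H(2))² = (-3/2 + 12)² = (21/2)² = 441/4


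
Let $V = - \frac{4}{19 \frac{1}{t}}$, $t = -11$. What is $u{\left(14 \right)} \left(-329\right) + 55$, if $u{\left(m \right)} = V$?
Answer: $- \frac{13431}{19} \approx -706.89$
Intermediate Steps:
$V = \frac{44}{19}$ ($V = - \frac{4}{19 \frac{1}{-11}} = - \frac{4}{19 \left(- \frac{1}{11}\right)} = - \frac{4}{- \frac{19}{11}} = \left(-4\right) \left(- \frac{11}{19}\right) = \frac{44}{19} \approx 2.3158$)
$u{\left(m \right)} = \frac{44}{19}$
$u{\left(14 \right)} \left(-329\right) + 55 = \frac{44}{19} \left(-329\right) + 55 = - \frac{14476}{19} + 55 = - \frac{13431}{19}$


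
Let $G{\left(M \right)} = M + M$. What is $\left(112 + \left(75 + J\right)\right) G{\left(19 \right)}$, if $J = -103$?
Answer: $3192$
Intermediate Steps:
$G{\left(M \right)} = 2 M$
$\left(112 + \left(75 + J\right)\right) G{\left(19 \right)} = \left(112 + \left(75 - 103\right)\right) 2 \cdot 19 = \left(112 - 28\right) 38 = 84 \cdot 38 = 3192$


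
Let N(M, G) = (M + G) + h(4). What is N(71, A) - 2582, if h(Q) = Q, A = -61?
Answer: -2568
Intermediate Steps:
N(M, G) = 4 + G + M (N(M, G) = (M + G) + 4 = (G + M) + 4 = 4 + G + M)
N(71, A) - 2582 = (4 - 61 + 71) - 2582 = 14 - 2582 = -2568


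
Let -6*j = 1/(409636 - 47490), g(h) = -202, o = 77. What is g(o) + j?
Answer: -438920953/2172876 ≈ -202.00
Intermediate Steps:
j = -1/2172876 (j = -1/(6*(409636 - 47490)) = -⅙/362146 = -⅙*1/362146 = -1/2172876 ≈ -4.6022e-7)
g(o) + j = -202 - 1/2172876 = -438920953/2172876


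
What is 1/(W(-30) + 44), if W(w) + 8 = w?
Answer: ⅙ ≈ 0.16667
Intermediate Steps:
W(w) = -8 + w
1/(W(-30) + 44) = 1/((-8 - 30) + 44) = 1/(-38 + 44) = 1/6 = ⅙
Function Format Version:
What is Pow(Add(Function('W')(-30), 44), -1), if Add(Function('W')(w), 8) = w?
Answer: Rational(1, 6) ≈ 0.16667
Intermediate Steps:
Function('W')(w) = Add(-8, w)
Pow(Add(Function('W')(-30), 44), -1) = Pow(Add(Add(-8, -30), 44), -1) = Pow(Add(-38, 44), -1) = Pow(6, -1) = Rational(1, 6)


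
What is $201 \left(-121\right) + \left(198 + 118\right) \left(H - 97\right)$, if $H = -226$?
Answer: $-126389$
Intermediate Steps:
$201 \left(-121\right) + \left(198 + 118\right) \left(H - 97\right) = 201 \left(-121\right) + \left(198 + 118\right) \left(-226 - 97\right) = -24321 + 316 \left(-323\right) = -24321 - 102068 = -126389$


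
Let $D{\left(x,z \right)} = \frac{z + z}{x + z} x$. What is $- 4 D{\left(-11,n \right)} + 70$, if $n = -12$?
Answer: $\frac{2666}{23} \approx 115.91$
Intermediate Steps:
$D{\left(x,z \right)} = \frac{2 x z}{x + z}$ ($D{\left(x,z \right)} = \frac{2 z}{x + z} x = \frac{2 x z}{x + z}$)
$- 4 D{\left(-11,n \right)} + 70 = - 4 \cdot 2 \left(-11\right) \left(-12\right) \frac{1}{-11 - 12} + 70 = - 4 \cdot 2 \left(-11\right) \left(-12\right) \frac{1}{-23} + 70 = - 4 \cdot 2 \left(-11\right) \left(-12\right) \left(- \frac{1}{23}\right) + 70 = \left(-4\right) \left(- \frac{264}{23}\right) + 70 = \frac{1056}{23} + 70 = \frac{2666}{23}$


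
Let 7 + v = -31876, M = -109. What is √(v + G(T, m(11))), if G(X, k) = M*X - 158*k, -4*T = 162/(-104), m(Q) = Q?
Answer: I*√91025961/52 ≈ 183.48*I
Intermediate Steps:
T = 81/208 (T = -81/(2*(-104)) = -81*(-1)/(2*104) = -¼*(-81/52) = 81/208 ≈ 0.38942)
v = -31883 (v = -7 - 31876 = -31883)
G(X, k) = -158*k - 109*X (G(X, k) = -109*X - 158*k = -158*k - 109*X)
√(v + G(T, m(11))) = √(-31883 + (-158*11 - 109*81/208)) = √(-31883 + (-1738 - 8829/208)) = √(-31883 - 370333/208) = √(-7001997/208) = I*√91025961/52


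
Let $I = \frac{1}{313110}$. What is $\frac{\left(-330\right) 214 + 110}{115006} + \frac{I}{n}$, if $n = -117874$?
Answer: $- \frac{1301174904633203}{2122293590634420} \approx -0.6131$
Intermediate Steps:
$I = \frac{1}{313110} \approx 3.1938 \cdot 10^{-6}$
$\frac{\left(-330\right) 214 + 110}{115006} + \frac{I}{n} = \frac{\left(-330\right) 214 + 110}{115006} + \frac{1}{313110 \left(-117874\right)} = \left(-70620 + 110\right) \frac{1}{115006} + \frac{1}{313110} \left(- \frac{1}{117874}\right) = \left(-70510\right) \frac{1}{115006} - \frac{1}{36907528140} = - \frac{35255}{57503} - \frac{1}{36907528140} = - \frac{1301174904633203}{2122293590634420}$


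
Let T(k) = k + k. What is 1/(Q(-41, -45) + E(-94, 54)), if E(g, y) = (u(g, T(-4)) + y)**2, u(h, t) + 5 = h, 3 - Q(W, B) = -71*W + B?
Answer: -1/838 ≈ -0.0011933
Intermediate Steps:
Q(W, B) = 3 - B + 71*W (Q(W, B) = 3 - (-71*W + B) = 3 - (B - 71*W) = 3 + (-B + 71*W) = 3 - B + 71*W)
T(k) = 2*k
u(h, t) = -5 + h
E(g, y) = (-5 + g + y)**2 (E(g, y) = ((-5 + g) + y)**2 = (-5 + g + y)**2)
1/(Q(-41, -45) + E(-94, 54)) = 1/((3 - 1*(-45) + 71*(-41)) + (-5 - 94 + 54)**2) = 1/((3 + 45 - 2911) + (-45)**2) = 1/(-2863 + 2025) = 1/(-838) = -1/838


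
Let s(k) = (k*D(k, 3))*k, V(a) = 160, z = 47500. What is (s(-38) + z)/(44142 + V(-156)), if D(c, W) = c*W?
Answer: -58558/22151 ≈ -2.6436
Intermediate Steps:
D(c, W) = W*c
s(k) = 3*k**3 (s(k) = (k*(3*k))*k = (3*k**2)*k = 3*k**3)
(s(-38) + z)/(44142 + V(-156)) = (3*(-38)**3 + 47500)/(44142 + 160) = (3*(-54872) + 47500)/44302 = (-164616 + 47500)*(1/44302) = -117116*1/44302 = -58558/22151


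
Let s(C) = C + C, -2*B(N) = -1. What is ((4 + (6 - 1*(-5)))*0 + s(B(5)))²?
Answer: 1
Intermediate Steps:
B(N) = ½ (B(N) = -½*(-1) = ½)
s(C) = 2*C
((4 + (6 - 1*(-5)))*0 + s(B(5)))² = ((4 + (6 - 1*(-5)))*0 + 2*(½))² = ((4 + (6 + 5))*0 + 1)² = ((4 + 11)*0 + 1)² = (15*0 + 1)² = (0 + 1)² = 1² = 1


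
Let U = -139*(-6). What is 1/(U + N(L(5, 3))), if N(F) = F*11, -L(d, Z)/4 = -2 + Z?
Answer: 1/790 ≈ 0.0012658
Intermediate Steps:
L(d, Z) = 8 - 4*Z (L(d, Z) = -4*(-2 + Z) = 8 - 4*Z)
N(F) = 11*F
U = 834
1/(U + N(L(5, 3))) = 1/(834 + 11*(8 - 4*3)) = 1/(834 + 11*(8 - 12)) = 1/(834 + 11*(-4)) = 1/(834 - 44) = 1/790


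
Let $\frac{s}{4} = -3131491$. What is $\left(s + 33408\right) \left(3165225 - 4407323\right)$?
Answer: $15516978822488$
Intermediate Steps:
$s = -12525964$ ($s = 4 \left(-3131491\right) = -12525964$)
$\left(s + 33408\right) \left(3165225 - 4407323\right) = \left(-12525964 + 33408\right) \left(3165225 - 4407323\right) = \left(-12492556\right) \left(-1242098\right) = 15516978822488$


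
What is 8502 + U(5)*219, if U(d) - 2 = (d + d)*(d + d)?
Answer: 30840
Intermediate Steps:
U(d) = 2 + 4*d**2 (U(d) = 2 + (d + d)*(d + d) = 2 + (2*d)*(2*d) = 2 + 4*d**2)
8502 + U(5)*219 = 8502 + (2 + 4*5**2)*219 = 8502 + (2 + 4*25)*219 = 8502 + (2 + 100)*219 = 8502 + 102*219 = 8502 + 22338 = 30840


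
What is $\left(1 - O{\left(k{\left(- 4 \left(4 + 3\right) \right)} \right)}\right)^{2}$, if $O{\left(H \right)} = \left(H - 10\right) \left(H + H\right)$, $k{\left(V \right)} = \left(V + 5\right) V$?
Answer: $666820861281$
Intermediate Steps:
$k{\left(V \right)} = V \left(5 + V\right)$ ($k{\left(V \right)} = \left(5 + V\right) V = V \left(5 + V\right)$)
$O{\left(H \right)} = 2 H \left(-10 + H\right)$ ($O{\left(H \right)} = \left(-10 + H\right) 2 H = 2 H \left(-10 + H\right)$)
$\left(1 - O{\left(k{\left(- 4 \left(4 + 3\right) \right)} \right)}\right)^{2} = \left(1 - 2 - 4 \left(4 + 3\right) \left(5 - 4 \left(4 + 3\right)\right) \left(-10 + - 4 \left(4 + 3\right) \left(5 - 4 \left(4 + 3\right)\right)\right)\right)^{2} = \left(1 - 2 \left(-4\right) 7 \left(5 - 28\right) \left(-10 + \left(-4\right) 7 \left(5 - 28\right)\right)\right)^{2} = \left(1 - 2 \left(- 28 \left(5 - 28\right)\right) \left(-10 - 28 \left(5 - 28\right)\right)\right)^{2} = \left(1 - 2 \left(\left(-28\right) \left(-23\right)\right) \left(-10 - -644\right)\right)^{2} = \left(1 - 2 \cdot 644 \left(-10 + 644\right)\right)^{2} = \left(1 - 2 \cdot 644 \cdot 634\right)^{2} = \left(1 - 816592\right)^{2} = \left(-816591\right)^{2} = 666820861281$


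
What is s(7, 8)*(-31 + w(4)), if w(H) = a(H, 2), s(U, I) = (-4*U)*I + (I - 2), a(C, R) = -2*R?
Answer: 7630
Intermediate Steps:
s(U, I) = -2 + I - 4*I*U (s(U, I) = -4*I*U + (-2 + I) = -2 + I - 4*I*U)
w(H) = -4 (w(H) = -2*2 = -4)
s(7, 8)*(-31 + w(4)) = (-2 + 8 - 4*8*7)*(-31 - 4) = (-2 + 8 - 224)*(-35) = -218*(-35) = 7630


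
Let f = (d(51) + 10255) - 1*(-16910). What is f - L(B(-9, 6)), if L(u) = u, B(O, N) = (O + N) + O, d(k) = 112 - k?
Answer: 27238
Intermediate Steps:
B(O, N) = N + 2*O (B(O, N) = (N + O) + O = N + 2*O)
f = 27226 (f = ((112 - 1*51) + 10255) - 1*(-16910) = ((112 - 51) + 10255) + 16910 = (61 + 10255) + 16910 = 10316 + 16910 = 27226)
f - L(B(-9, 6)) = 27226 - (6 + 2*(-9)) = 27226 - (6 - 18) = 27226 - 1*(-12) = 27226 + 12 = 27238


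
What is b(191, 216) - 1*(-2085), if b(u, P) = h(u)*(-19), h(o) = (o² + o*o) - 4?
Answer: -1384117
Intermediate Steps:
h(o) = -4 + 2*o² (h(o) = (o² + o²) - 4 = 2*o² - 4 = -4 + 2*o²)
b(u, P) = 76 - 38*u² (b(u, P) = (-4 + 2*u²)*(-19) = 76 - 38*u²)
b(191, 216) - 1*(-2085) = (76 - 38*191²) - 1*(-2085) = (76 - 38*36481) + 2085 = (76 - 1386278) + 2085 = -1386202 + 2085 = -1384117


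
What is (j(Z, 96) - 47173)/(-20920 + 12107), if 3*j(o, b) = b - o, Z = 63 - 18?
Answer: 47156/8813 ≈ 5.3507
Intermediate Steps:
Z = 45
j(o, b) = -o/3 + b/3 (j(o, b) = (b - o)/3 = -o/3 + b/3)
(j(Z, 96) - 47173)/(-20920 + 12107) = ((-⅓*45 + (⅓)*96) - 47173)/(-20920 + 12107) = ((-15 + 32) - 47173)/(-8813) = (17 - 47173)*(-1/8813) = -47156*(-1/8813) = 47156/8813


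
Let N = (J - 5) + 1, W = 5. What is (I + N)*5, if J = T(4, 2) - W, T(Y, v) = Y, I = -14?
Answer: -95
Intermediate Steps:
J = -1 (J = 4 - 1*5 = 4 - 5 = -1)
N = -5 (N = (-1 - 5) + 1 = -6 + 1 = -5)
(I + N)*5 = (-14 - 5)*5 = -19*5 = -95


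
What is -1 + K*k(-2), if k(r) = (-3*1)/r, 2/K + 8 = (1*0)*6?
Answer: -11/8 ≈ -1.3750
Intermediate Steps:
K = -1/4 (K = 2/(-8 + (1*0)*6) = 2/(-8 + 0*6) = 2/(-8 + 0) = 2/(-8) = 2*(-1/8) = -1/4 ≈ -0.25000)
k(r) = -3/r
-1 + K*k(-2) = -1 - (-3)/(4*(-2)) = -1 - (-3)*(-1)/(4*2) = -1 - 1/4*3/2 = -1 - 3/8 = -11/8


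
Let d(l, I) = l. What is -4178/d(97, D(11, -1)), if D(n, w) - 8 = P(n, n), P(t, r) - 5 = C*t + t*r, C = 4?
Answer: -4178/97 ≈ -43.072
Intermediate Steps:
P(t, r) = 5 + 4*t + r*t (P(t, r) = 5 + (4*t + t*r) = 5 + (4*t + r*t) = 5 + 4*t + r*t)
D(n, w) = 13 + n² + 4*n (D(n, w) = 8 + (5 + 4*n + n*n) = 8 + (5 + 4*n + n²) = 8 + (5 + n² + 4*n) = 13 + n² + 4*n)
-4178/d(97, D(11, -1)) = -4178/97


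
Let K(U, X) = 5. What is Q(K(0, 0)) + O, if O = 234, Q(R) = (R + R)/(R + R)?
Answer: 235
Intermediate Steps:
Q(R) = 1 (Q(R) = (2*R)/((2*R)) = (2*R)*(1/(2*R)) = 1)
Q(K(0, 0)) + O = 1 + 234 = 235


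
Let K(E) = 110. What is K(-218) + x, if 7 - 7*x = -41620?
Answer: 42397/7 ≈ 6056.7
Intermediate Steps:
x = 41627/7 (x = 1 - ⅐*(-41620) = 1 + 41620/7 = 41627/7 ≈ 5946.7)
K(-218) + x = 110 + 41627/7 = 42397/7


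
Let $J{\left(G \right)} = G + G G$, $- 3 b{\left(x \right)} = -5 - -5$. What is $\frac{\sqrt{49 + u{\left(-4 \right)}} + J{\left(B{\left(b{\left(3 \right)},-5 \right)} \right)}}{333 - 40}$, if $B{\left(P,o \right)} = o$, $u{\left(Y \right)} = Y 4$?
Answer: $\frac{20}{293} + \frac{\sqrt{33}}{293} \approx 0.087865$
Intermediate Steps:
$u{\left(Y \right)} = 4 Y$
$b{\left(x \right)} = 0$ ($b{\left(x \right)} = - \frac{-5 - -5}{3} = - \frac{-5 + 5}{3} = \left(- \frac{1}{3}\right) 0 = 0$)
$J{\left(G \right)} = G + G^{2}$
$\frac{\sqrt{49 + u{\left(-4 \right)}} + J{\left(B{\left(b{\left(3 \right)},-5 \right)} \right)}}{333 - 40} = \frac{\sqrt{49 + 4 \left(-4\right)} - 5 \left(1 - 5\right)}{333 - 40} = \frac{\sqrt{49 - 16} - -20}{293} = \left(\sqrt{33} + 20\right) \frac{1}{293} = \left(20 + \sqrt{33}\right) \frac{1}{293} = \frac{20}{293} + \frac{\sqrt{33}}{293}$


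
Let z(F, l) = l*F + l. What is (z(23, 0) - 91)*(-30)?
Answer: 2730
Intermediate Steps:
z(F, l) = l + F*l (z(F, l) = F*l + l = l + F*l)
(z(23, 0) - 91)*(-30) = (0*(1 + 23) - 91)*(-30) = (0*24 - 91)*(-30) = (0 - 91)*(-30) = -91*(-30) = 2730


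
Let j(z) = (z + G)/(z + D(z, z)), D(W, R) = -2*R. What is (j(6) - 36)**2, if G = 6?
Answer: 1444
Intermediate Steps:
j(z) = -(6 + z)/z (j(z) = (z + 6)/(z - 2*z) = (6 + z)/((-z)) = (6 + z)*(-1/z) = -(6 + z)/z)
(j(6) - 36)**2 = ((-6 - 1*6)/6 - 36)**2 = ((-6 - 6)/6 - 36)**2 = ((1/6)*(-12) - 36)**2 = (-2 - 36)**2 = (-38)**2 = 1444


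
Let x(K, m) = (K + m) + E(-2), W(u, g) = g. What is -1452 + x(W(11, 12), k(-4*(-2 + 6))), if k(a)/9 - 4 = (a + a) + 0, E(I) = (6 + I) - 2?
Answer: -1690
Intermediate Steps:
E(I) = 4 + I
k(a) = 36 + 18*a (k(a) = 36 + 9*((a + a) + 0) = 36 + 9*(2*a + 0) = 36 + 9*(2*a) = 36 + 18*a)
x(K, m) = 2 + K + m (x(K, m) = (K + m) + (4 - 2) = (K + m) + 2 = 2 + K + m)
-1452 + x(W(11, 12), k(-4*(-2 + 6))) = -1452 + (2 + 12 + (36 + 18*(-4*(-2 + 6)))) = -1452 + (2 + 12 + (36 + 18*(-4*4))) = -1452 + (2 + 12 + (36 + 18*(-16))) = -1452 + (2 + 12 + (36 - 288)) = -1452 + (2 + 12 - 252) = -1452 - 238 = -1690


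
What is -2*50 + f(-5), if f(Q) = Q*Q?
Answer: -75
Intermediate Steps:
f(Q) = Q**2
-2*50 + f(-5) = -2*50 + (-5)**2 = -100 + 25 = -75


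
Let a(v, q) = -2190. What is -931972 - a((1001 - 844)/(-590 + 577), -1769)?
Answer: -929782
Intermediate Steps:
-931972 - a((1001 - 844)/(-590 + 577), -1769) = -931972 - 1*(-2190) = -931972 + 2190 = -929782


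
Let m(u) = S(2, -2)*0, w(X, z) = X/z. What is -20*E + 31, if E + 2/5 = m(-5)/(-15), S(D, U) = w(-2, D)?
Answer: 39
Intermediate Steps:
S(D, U) = -2/D
m(u) = 0 (m(u) = -2/2*0 = -2*1/2*0 = -1*0 = 0)
E = -2/5 (E = -2/5 + 0/(-15) = -2/5 + 0*(-1/15) = -2/5 + 0 = -2/5 ≈ -0.40000)
-20*E + 31 = -20*(-2/5) + 31 = 8 + 31 = 39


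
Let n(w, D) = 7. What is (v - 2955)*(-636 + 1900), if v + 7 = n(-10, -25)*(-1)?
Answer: -3752816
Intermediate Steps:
v = -14 (v = -7 + 7*(-1) = -7 - 7 = -14)
(v - 2955)*(-636 + 1900) = (-14 - 2955)*(-636 + 1900) = -2969*1264 = -3752816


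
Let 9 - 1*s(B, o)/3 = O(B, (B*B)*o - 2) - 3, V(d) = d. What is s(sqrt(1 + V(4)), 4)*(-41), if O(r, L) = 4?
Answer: -984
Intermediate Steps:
s(B, o) = 24 (s(B, o) = 27 - 3*(4 - 3) = 27 - 3*1 = 27 - 3 = 24)
s(sqrt(1 + V(4)), 4)*(-41) = 24*(-41) = -984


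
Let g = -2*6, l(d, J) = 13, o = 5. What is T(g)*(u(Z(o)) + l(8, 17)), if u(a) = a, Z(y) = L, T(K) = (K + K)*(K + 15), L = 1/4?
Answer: -954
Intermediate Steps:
L = ¼ ≈ 0.25000
g = -12
T(K) = 2*K*(15 + K) (T(K) = (2*K)*(15 + K) = 2*K*(15 + K))
Z(y) = ¼
T(g)*(u(Z(o)) + l(8, 17)) = (2*(-12)*(15 - 12))*(¼ + 13) = (2*(-12)*3)*(53/4) = -72*53/4 = -954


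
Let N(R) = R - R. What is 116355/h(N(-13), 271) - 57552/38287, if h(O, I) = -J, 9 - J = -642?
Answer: -1497450079/8308279 ≈ -180.24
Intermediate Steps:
J = 651 (J = 9 - 1*(-642) = 9 + 642 = 651)
N(R) = 0
h(O, I) = -651 (h(O, I) = -1*651 = -651)
116355/h(N(-13), 271) - 57552/38287 = 116355/(-651) - 57552/38287 = 116355*(-1/651) - 57552*1/38287 = -38785/217 - 57552/38287 = -1497450079/8308279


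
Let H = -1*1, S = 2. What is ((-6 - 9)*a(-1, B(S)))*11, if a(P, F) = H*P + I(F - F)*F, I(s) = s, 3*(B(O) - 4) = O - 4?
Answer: -165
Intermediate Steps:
H = -1
B(O) = 8/3 + O/3 (B(O) = 4 + (O - 4)/3 = 4 + (-4 + O)/3 = 4 + (-4/3 + O/3) = 8/3 + O/3)
a(P, F) = -P (a(P, F) = -P + (F - F)*F = -P + 0*F = -P + 0 = -P)
((-6 - 9)*a(-1, B(S)))*11 = ((-6 - 9)*(-1*(-1)))*11 = -15*1*11 = -15*11 = -165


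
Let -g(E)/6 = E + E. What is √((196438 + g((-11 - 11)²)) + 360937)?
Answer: √551567 ≈ 742.68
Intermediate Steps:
g(E) = -12*E (g(E) = -6*(E + E) = -12*E)
√((196438 + g((-11 - 11)²)) + 360937) = √((196438 - 12*(-11 - 11)²) + 360937) = √((196438 - 12*(-22)²) + 360937) = √((196438 - 12*484) + 360937) = √((196438 - 5808) + 360937) = √(190630 + 360937) = √551567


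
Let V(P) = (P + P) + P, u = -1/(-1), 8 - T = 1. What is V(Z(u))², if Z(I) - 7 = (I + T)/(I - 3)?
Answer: 81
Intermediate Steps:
T = 7 (T = 8 - 1*1 = 8 - 1 = 7)
u = 1 (u = -1*(-1) = 1)
Z(I) = 7 + (7 + I)/(-3 + I) (Z(I) = 7 + (I + 7)/(I - 3) = 7 + (7 + I)/(-3 + I))
V(P) = 3*P (V(P) = 2*P + P = 3*P)
V(Z(u))² = (3*(2*(-7 + 4*1)/(-3 + 1)))² = (3*(2*(-7 + 4)/(-2)))² = (3*(2*(-½)*(-3)))² = (3*3)² = 9² = 81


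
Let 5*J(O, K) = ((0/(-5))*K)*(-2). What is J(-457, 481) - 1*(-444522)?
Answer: 444522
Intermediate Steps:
J(O, K) = 0 (J(O, K) = (((0/(-5))*K)*(-2))/5 = (((0*(-⅕))*K)*(-2))/5 = ((0*K)*(-2))/5 = (0*(-2))/5 = (⅕)*0 = 0)
J(-457, 481) - 1*(-444522) = 0 - 1*(-444522) = 0 + 444522 = 444522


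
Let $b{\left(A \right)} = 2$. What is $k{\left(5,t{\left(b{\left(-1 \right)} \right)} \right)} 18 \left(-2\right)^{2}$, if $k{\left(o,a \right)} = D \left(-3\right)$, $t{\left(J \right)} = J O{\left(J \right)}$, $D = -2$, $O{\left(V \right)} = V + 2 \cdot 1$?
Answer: $432$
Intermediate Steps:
$O{\left(V \right)} = 2 + V$ ($O{\left(V \right)} = V + 2 = 2 + V$)
$t{\left(J \right)} = J \left(2 + J\right)$
$k{\left(o,a \right)} = 6$ ($k{\left(o,a \right)} = \left(-2\right) \left(-3\right) = 6$)
$k{\left(5,t{\left(b{\left(-1 \right)} \right)} \right)} 18 \left(-2\right)^{2} = 6 \cdot 18 \left(-2\right)^{2} = 108 \cdot 4 = 432$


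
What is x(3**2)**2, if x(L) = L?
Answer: 81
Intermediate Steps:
x(3**2)**2 = (3**2)**2 = 9**2 = 81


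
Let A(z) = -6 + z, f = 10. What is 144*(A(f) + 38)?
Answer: 6048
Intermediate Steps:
144*(A(f) + 38) = 144*((-6 + 10) + 38) = 144*(4 + 38) = 144*42 = 6048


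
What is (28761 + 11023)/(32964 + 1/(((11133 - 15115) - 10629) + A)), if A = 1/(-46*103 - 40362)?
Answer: 3276988690273/2715228608533 ≈ 1.2069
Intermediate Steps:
A = -1/45100 (A = 1/(-4738 - 40362) = 1/(-45100) = -1/45100 ≈ -2.2173e-5)
(28761 + 11023)/(32964 + 1/(((11133 - 15115) - 10629) + A)) = (28761 + 11023)/(32964 + 1/(((11133 - 15115) - 10629) - 1/45100)) = 39784/(32964 + 1/((-3982 - 10629) - 1/45100)) = 39784/(32964 + 1/(-14611 - 1/45100)) = 39784/(32964 + 1/(-658956101/45100)) = 39784/(32964 - 45100/658956101) = 39784/(21721828868264/658956101) = 39784*(658956101/21721828868264) = 3276988690273/2715228608533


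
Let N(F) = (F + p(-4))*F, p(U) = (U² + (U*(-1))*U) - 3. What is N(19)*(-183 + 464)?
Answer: 85424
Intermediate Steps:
p(U) = -3 (p(U) = (U² + (-U)*U) - 3 = (U² - U²) - 3 = 0 - 3 = -3)
N(F) = F*(-3 + F) (N(F) = (F - 3)*F = (-3 + F)*F = F*(-3 + F))
N(19)*(-183 + 464) = (19*(-3 + 19))*(-183 + 464) = (19*16)*281 = 304*281 = 85424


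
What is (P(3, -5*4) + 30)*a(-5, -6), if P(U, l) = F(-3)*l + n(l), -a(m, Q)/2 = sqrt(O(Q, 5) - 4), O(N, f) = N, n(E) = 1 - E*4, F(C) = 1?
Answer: -182*I*sqrt(10) ≈ -575.53*I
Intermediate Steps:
n(E) = 1 - 4*E
a(m, Q) = -2*sqrt(-4 + Q) (a(m, Q) = -2*sqrt(Q - 4) = -2*sqrt(-4 + Q))
P(U, l) = 1 - 3*l (P(U, l) = 1*l + (1 - 4*l) = l + (1 - 4*l) = 1 - 3*l)
(P(3, -5*4) + 30)*a(-5, -6) = ((1 - (-15)*4) + 30)*(-2*sqrt(-4 - 6)) = ((1 - 3*(-20)) + 30)*(-2*I*sqrt(10)) = ((1 + 60) + 30)*(-2*I*sqrt(10)) = (61 + 30)*(-2*I*sqrt(10)) = 91*(-2*I*sqrt(10)) = -182*I*sqrt(10)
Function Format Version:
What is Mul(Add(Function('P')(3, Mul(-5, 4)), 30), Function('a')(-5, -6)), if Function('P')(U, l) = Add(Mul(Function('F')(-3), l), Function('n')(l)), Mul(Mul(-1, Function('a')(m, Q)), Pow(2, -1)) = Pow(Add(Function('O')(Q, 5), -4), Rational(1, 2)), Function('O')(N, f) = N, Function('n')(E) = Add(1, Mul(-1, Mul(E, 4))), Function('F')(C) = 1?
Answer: Mul(-182, I, Pow(10, Rational(1, 2))) ≈ Mul(-575.53, I)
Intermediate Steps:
Function('n')(E) = Add(1, Mul(-4, E)) (Function('n')(E) = Add(1, Mul(-1, Mul(4, E))) = Add(1, Mul(-4, E)))
Function('a')(m, Q) = Mul(-2, Pow(Add(-4, Q), Rational(1, 2))) (Function('a')(m, Q) = Mul(-2, Pow(Add(Q, -4), Rational(1, 2))) = Mul(-2, Pow(Add(-4, Q), Rational(1, 2))))
Function('P')(U, l) = Add(1, Mul(-3, l)) (Function('P')(U, l) = Add(Mul(1, l), Add(1, Mul(-4, l))) = Add(l, Add(1, Mul(-4, l))) = Add(1, Mul(-3, l)))
Mul(Add(Function('P')(3, Mul(-5, 4)), 30), Function('a')(-5, -6)) = Mul(Add(Add(1, Mul(-3, Mul(-5, 4))), 30), Mul(-2, Pow(Add(-4, -6), Rational(1, 2)))) = Mul(Add(Add(1, Mul(-3, -20)), 30), Mul(-2, Pow(-10, Rational(1, 2)))) = Mul(Add(Add(1, 60), 30), Mul(-2, Mul(I, Pow(10, Rational(1, 2))))) = Mul(Add(61, 30), Mul(-2, I, Pow(10, Rational(1, 2)))) = Mul(91, Mul(-2, I, Pow(10, Rational(1, 2)))) = Mul(-182, I, Pow(10, Rational(1, 2)))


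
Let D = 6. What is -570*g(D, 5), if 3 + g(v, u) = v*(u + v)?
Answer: -35910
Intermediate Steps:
g(v, u) = -3 + v*(u + v)
-570*g(D, 5) = -570*(-3 + 6² + 5*6) = -570*(-3 + 36 + 30) = -570*63 = -35910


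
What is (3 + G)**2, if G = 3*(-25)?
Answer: 5184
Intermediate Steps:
G = -75
(3 + G)**2 = (3 - 75)**2 = (-72)**2 = 5184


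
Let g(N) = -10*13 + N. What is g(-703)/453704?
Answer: -833/453704 ≈ -0.0018360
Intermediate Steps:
g(N) = -130 + N
g(-703)/453704 = (-130 - 703)/453704 = -833*1/453704 = -833/453704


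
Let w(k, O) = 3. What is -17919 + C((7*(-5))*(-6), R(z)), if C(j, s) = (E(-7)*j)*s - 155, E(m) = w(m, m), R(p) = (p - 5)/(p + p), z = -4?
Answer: -69461/4 ≈ -17365.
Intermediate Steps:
R(p) = (-5 + p)/(2*p) (R(p) = (-5 + p)/((2*p)) = (-5 + p)*(1/(2*p)) = (-5 + p)/(2*p))
E(m) = 3
C(j, s) = -155 + 3*j*s (C(j, s) = (3*j)*s - 155 = 3*j*s - 155 = -155 + 3*j*s)
-17919 + C((7*(-5))*(-6), R(z)) = -17919 + (-155 + 3*((7*(-5))*(-6))*((1/2)*(-5 - 4)/(-4))) = -17919 + (-155 + 3*(-35*(-6))*((1/2)*(-1/4)*(-9))) = -17919 + (-155 + 3*210*(9/8)) = -17919 + (-155 + 2835/4) = -17919 + 2215/4 = -69461/4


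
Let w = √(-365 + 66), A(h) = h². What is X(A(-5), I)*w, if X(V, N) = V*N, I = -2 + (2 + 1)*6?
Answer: 400*I*√299 ≈ 6916.6*I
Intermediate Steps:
I = 16 (I = -2 + 3*6 = -2 + 18 = 16)
w = I*√299 (w = √(-299) = I*√299 ≈ 17.292*I)
X(V, N) = N*V
X(A(-5), I)*w = (16*(-5)²)*(I*√299) = (16*25)*(I*√299) = 400*(I*√299) = 400*I*√299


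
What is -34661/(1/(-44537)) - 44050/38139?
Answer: 58875058198973/38139 ≈ 1.5437e+9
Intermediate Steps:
-34661/(1/(-44537)) - 44050/38139 = -34661/(-1/44537) - 44050*1/38139 = -34661*(-44537) - 44050/38139 = 1543696957 - 44050/38139 = 58875058198973/38139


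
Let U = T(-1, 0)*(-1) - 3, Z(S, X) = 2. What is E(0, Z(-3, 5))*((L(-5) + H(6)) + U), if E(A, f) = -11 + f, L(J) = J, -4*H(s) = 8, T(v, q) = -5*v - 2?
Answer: 117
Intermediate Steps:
T(v, q) = -2 - 5*v
H(s) = -2 (H(s) = -¼*8 = -2)
U = -6 (U = (-2 - 5*(-1))*(-1) - 3 = (-2 + 5)*(-1) - 3 = 3*(-1) - 3 = -3 - 3 = -6)
E(0, Z(-3, 5))*((L(-5) + H(6)) + U) = (-11 + 2)*((-5 - 2) - 6) = -9*(-7 - 6) = -9*(-13) = 117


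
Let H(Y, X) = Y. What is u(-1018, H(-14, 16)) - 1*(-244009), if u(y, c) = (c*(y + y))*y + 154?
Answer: -28772909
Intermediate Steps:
u(y, c) = 154 + 2*c*y² (u(y, c) = (c*(2*y))*y + 154 = (2*c*y)*y + 154 = 2*c*y² + 154 = 154 + 2*c*y²)
u(-1018, H(-14, 16)) - 1*(-244009) = (154 + 2*(-14)*(-1018)²) - 1*(-244009) = (154 + 2*(-14)*1036324) + 244009 = (154 - 29017072) + 244009 = -29016918 + 244009 = -28772909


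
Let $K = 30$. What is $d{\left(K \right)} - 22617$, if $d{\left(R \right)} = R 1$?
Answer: $-22587$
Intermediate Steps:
$d{\left(R \right)} = R$
$d{\left(K \right)} - 22617 = 30 - 22617 = -22587$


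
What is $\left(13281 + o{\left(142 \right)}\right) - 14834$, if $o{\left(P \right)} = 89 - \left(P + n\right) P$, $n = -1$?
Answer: $-21486$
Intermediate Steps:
$o{\left(P \right)} = 89 - P \left(-1 + P\right)$ ($o{\left(P \right)} = 89 - \left(P - 1\right) P = 89 - \left(-1 + P\right) P = 89 - P \left(-1 + P\right)$)
$\left(13281 + o{\left(142 \right)}\right) - 14834 = \left(13281 + \left(89 + 142 - 142^{2}\right)\right) - 14834 = \left(13281 + \left(89 + 142 - 20164\right)\right) - 14834 = \left(13281 - 19933\right) - 14834 = -6652 - 14834 = -21486$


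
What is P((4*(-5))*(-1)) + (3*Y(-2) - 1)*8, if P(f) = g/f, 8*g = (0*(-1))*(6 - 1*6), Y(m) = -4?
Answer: -104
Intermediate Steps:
g = 0 (g = ((0*(-1))*(6 - 1*6))/8 = (0*(6 - 6))/8 = (0*0)/8 = (⅛)*0 = 0)
P(f) = 0 (P(f) = 0/f = 0)
P((4*(-5))*(-1)) + (3*Y(-2) - 1)*8 = 0 + (3*(-4) - 1)*8 = 0 + (-12 - 1)*8 = 0 - 13*8 = 0 - 104 = -104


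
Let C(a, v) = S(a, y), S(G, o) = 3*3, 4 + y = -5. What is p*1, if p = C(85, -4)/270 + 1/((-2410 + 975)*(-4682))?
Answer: 67187/2015601 ≈ 0.033333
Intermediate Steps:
y = -9 (y = -4 - 5 = -9)
S(G, o) = 9
C(a, v) = 9
p = 67187/2015601 (p = 9/270 + 1/((-2410 + 975)*(-4682)) = 9*(1/270) - 1/4682/(-1435) = 1/30 - 1/1435*(-1/4682) = 1/30 + 1/6718670 = 67187/2015601 ≈ 0.033333)
p*1 = (67187/2015601)*1 = 67187/2015601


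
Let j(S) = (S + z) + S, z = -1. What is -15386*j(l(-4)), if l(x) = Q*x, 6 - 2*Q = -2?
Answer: 507738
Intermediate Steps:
Q = 4 (Q = 3 - ½*(-2) = 3 + 1 = 4)
l(x) = 4*x
j(S) = -1 + 2*S (j(S) = (S - 1) + S = (-1 + S) + S = -1 + 2*S)
-15386*j(l(-4)) = -15386*(-1 + 2*(4*(-4))) = -15386*(-1 + 2*(-16)) = -15386*(-1 - 32) = -15386*(-33) = 507738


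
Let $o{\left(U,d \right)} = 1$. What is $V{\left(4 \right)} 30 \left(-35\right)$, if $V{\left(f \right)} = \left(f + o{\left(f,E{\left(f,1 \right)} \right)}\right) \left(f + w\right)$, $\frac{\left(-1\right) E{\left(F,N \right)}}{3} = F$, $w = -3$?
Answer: $-5250$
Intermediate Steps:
$E{\left(F,N \right)} = - 3 F$
$V{\left(f \right)} = \left(1 + f\right) \left(-3 + f\right)$ ($V{\left(f \right)} = \left(f + 1\right) \left(f - 3\right) = \left(1 + f\right) \left(-3 + f\right)$)
$V{\left(4 \right)} 30 \left(-35\right) = \left(-3 + 4^{2} - 8\right) 30 \left(-35\right) = \left(-3 + 16 - 8\right) 30 \left(-35\right) = 5 \cdot 30 \left(-35\right) = 150 \left(-35\right) = -5250$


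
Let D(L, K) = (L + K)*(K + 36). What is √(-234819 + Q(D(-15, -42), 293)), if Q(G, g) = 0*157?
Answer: 9*I*√2899 ≈ 484.58*I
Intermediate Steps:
D(L, K) = (36 + K)*(K + L) (D(L, K) = (K + L)*(36 + K) = (36 + K)*(K + L))
Q(G, g) = 0
√(-234819 + Q(D(-15, -42), 293)) = √(-234819 + 0) = √(-234819) = 9*I*√2899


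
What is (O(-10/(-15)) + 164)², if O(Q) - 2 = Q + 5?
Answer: 265225/9 ≈ 29469.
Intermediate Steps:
O(Q) = 7 + Q (O(Q) = 2 + (Q + 5) = 2 + (5 + Q) = 7 + Q)
(O(-10/(-15)) + 164)² = ((7 - 10/(-15)) + 164)² = ((7 - 10*(-1/15)) + 164)² = ((7 + ⅔) + 164)² = (23/3 + 164)² = (515/3)² = 265225/9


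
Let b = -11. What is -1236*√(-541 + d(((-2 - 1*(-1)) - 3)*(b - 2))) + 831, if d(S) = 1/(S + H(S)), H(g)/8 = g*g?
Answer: 831 - 206*I*√63593984103/1807 ≈ 831.0 - 28749.0*I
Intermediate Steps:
H(g) = 8*g² (H(g) = 8*(g*g) = 8*g²)
d(S) = 1/(S + 8*S²)
-1236*√(-541 + d(((-2 - 1*(-1)) - 3)*(b - 2))) + 831 = -1236*√(-541 + 1/(((((-2 - 1*(-1)) - 3)*(-11 - 2)))*(1 + 8*(((-2 - 1*(-1)) - 3)*(-11 - 2))))) + 831 = -1236*√(-541 + 1/(((((-2 + 1) - 3)*(-13)))*(1 + 8*(((-2 + 1) - 3)*(-13))))) + 831 = -1236*√(-541 + 1/((((-1 - 3)*(-13)))*(1 + 8*((-1 - 3)*(-13))))) + 831 = -1236*√(-541 + 1/(((-4*(-13)))*(1 + 8*(-4*(-13))))) + 831 = -1236*√(-541 + 1/(52*(1 + 8*52))) + 831 = -1236*√(-541 + 1/(52*(1 + 416))) + 831 = -1236*√(-541 + (1/52)/417) + 831 = -1236*√(-541 + (1/52)*(1/417)) + 831 = -1236*√(-541 + 1/21684) + 831 = -206*I*√63593984103/1807 + 831 = 831 - 206*I*√63593984103/1807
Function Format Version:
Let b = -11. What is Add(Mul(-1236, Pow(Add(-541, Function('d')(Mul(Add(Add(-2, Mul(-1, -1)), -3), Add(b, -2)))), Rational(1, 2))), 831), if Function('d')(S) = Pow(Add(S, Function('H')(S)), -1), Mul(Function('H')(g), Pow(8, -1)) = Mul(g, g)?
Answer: Add(831, Mul(Rational(-206, 1807), I, Pow(63593984103, Rational(1, 2)))) ≈ Add(831.00, Mul(-28749., I))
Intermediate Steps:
Function('H')(g) = Mul(8, Pow(g, 2)) (Function('H')(g) = Mul(8, Mul(g, g)) = Mul(8, Pow(g, 2)))
Function('d')(S) = Pow(Add(S, Mul(8, Pow(S, 2))), -1)
Add(Mul(-1236, Pow(Add(-541, Function('d')(Mul(Add(Add(-2, Mul(-1, -1)), -3), Add(b, -2)))), Rational(1, 2))), 831) = Add(Mul(-1236, Pow(Add(-541, Mul(Pow(Mul(Add(Add(-2, Mul(-1, -1)), -3), Add(-11, -2)), -1), Pow(Add(1, Mul(8, Mul(Add(Add(-2, Mul(-1, -1)), -3), Add(-11, -2)))), -1))), Rational(1, 2))), 831) = Add(Mul(-1236, Pow(Add(-541, Mul(Pow(Mul(Add(Add(-2, 1), -3), -13), -1), Pow(Add(1, Mul(8, Mul(Add(Add(-2, 1), -3), -13))), -1))), Rational(1, 2))), 831) = Add(Mul(-1236, Pow(Add(-541, Mul(Pow(Mul(Add(-1, -3), -13), -1), Pow(Add(1, Mul(8, Mul(Add(-1, -3), -13))), -1))), Rational(1, 2))), 831) = Add(Mul(-1236, Pow(Add(-541, Mul(Pow(Mul(-4, -13), -1), Pow(Add(1, Mul(8, Mul(-4, -13))), -1))), Rational(1, 2))), 831) = Add(Mul(-1236, Pow(Add(-541, Mul(Pow(52, -1), Pow(Add(1, Mul(8, 52)), -1))), Rational(1, 2))), 831) = Add(Mul(-1236, Pow(Add(-541, Mul(Rational(1, 52), Pow(Add(1, 416), -1))), Rational(1, 2))), 831) = Add(Mul(-1236, Pow(Add(-541, Mul(Rational(1, 52), Pow(417, -1))), Rational(1, 2))), 831) = Add(Mul(-1236, Pow(Add(-541, Mul(Rational(1, 52), Rational(1, 417))), Rational(1, 2))), 831) = Add(Mul(-1236, Pow(Add(-541, Rational(1, 21684)), Rational(1, 2))), 831) = Add(Mul(-1236, Pow(Rational(-11731043, 21684), Rational(1, 2))), 831) = Add(Mul(-1236, Mul(Rational(1, 10842), I, Pow(63593984103, Rational(1, 2)))), 831) = Add(Mul(Rational(-206, 1807), I, Pow(63593984103, Rational(1, 2))), 831) = Add(831, Mul(Rational(-206, 1807), I, Pow(63593984103, Rational(1, 2))))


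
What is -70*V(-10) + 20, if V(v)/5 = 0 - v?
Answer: -3480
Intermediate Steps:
V(v) = -5*v (V(v) = 5*(0 - v) = 5*(-v) = -5*v)
-70*V(-10) + 20 = -(-350)*(-10) + 20 = -70*50 + 20 = -3500 + 20 = -3480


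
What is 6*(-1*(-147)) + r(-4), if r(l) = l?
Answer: 878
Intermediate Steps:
6*(-1*(-147)) + r(-4) = 6*(-1*(-147)) - 4 = 6*147 - 4 = 882 - 4 = 878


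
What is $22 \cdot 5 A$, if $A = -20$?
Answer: $-2200$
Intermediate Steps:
$22 \cdot 5 A = 22 \cdot 5 \left(-20\right) = 110 \left(-20\right) = -2200$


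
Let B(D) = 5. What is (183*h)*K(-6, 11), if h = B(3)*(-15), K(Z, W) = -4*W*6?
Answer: 3623400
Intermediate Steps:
K(Z, W) = -24*W
h = -75 (h = 5*(-15) = -75)
(183*h)*K(-6, 11) = (183*(-75))*(-24*11) = -13725*(-264) = 3623400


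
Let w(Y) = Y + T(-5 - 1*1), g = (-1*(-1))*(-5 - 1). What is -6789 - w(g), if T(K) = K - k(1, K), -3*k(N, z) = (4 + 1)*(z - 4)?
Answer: -20281/3 ≈ -6760.3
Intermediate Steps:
k(N, z) = 20/3 - 5*z/3 (k(N, z) = -(4 + 1)*(z - 4)/3 = -5*(-4 + z)/3 = -(-20 + 5*z)/3 = 20/3 - 5*z/3)
g = -6 (g = 1*(-6) = -6)
T(K) = -20/3 + 8*K/3 (T(K) = K - (20/3 - 5*K/3) = K + (-20/3 + 5*K/3) = -20/3 + 8*K/3)
w(Y) = -68/3 + Y (w(Y) = Y + (-20/3 + 8*(-5 - 1*1)/3) = Y + (-20/3 + 8*(-5 - 1)/3) = Y + (-20/3 + (8/3)*(-6)) = Y + (-20/3 - 16) = Y - 68/3 = -68/3 + Y)
-6789 - w(g) = -6789 - (-68/3 - 6) = -6789 - 1*(-86/3) = -6789 + 86/3 = -20281/3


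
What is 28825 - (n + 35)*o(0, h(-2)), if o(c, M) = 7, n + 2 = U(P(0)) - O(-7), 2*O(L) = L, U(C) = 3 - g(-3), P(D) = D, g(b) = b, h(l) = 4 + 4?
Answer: 57055/2 ≈ 28528.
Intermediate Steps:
h(l) = 8
U(C) = 6 (U(C) = 3 - 1*(-3) = 3 + 3 = 6)
O(L) = L/2
n = 15/2 (n = -2 + (6 - (-7)/2) = -2 + (6 - 1*(-7/2)) = -2 + (6 + 7/2) = -2 + 19/2 = 15/2 ≈ 7.5000)
28825 - (n + 35)*o(0, h(-2)) = 28825 - (15/2 + 35)*7 = 28825 - 85*7/2 = 28825 - 1*595/2 = 28825 - 595/2 = 57055/2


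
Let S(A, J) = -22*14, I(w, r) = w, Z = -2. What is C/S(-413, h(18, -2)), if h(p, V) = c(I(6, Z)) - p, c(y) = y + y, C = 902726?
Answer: -41033/14 ≈ -2930.9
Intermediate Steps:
c(y) = 2*y
h(p, V) = 12 - p (h(p, V) = 2*6 - p = 12 - p)
S(A, J) = -308
C/S(-413, h(18, -2)) = 902726/(-308) = 902726*(-1/308) = -41033/14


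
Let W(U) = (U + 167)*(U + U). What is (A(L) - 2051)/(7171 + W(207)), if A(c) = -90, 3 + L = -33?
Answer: -2141/162007 ≈ -0.013215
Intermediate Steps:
L = -36 (L = -3 - 33 = -36)
W(U) = 2*U*(167 + U) (W(U) = (167 + U)*(2*U) = 2*U*(167 + U))
(A(L) - 2051)/(7171 + W(207)) = (-90 - 2051)/(7171 + 2*207*(167 + 207)) = -2141/(7171 + 2*207*374) = -2141/(7171 + 154836) = -2141/162007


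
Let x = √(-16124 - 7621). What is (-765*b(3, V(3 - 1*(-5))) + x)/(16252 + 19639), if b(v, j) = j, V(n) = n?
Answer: -6120/35891 + I*√23745/35891 ≈ -0.17052 + 0.0042934*I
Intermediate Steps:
x = I*√23745 (x = √(-23745) = I*√23745 ≈ 154.09*I)
(-765*b(3, V(3 - 1*(-5))) + x)/(16252 + 19639) = (-765*(3 - 1*(-5)) + I*√23745)/(16252 + 19639) = (-765*(3 + 5) + I*√23745)/35891 = (-765*8 + I*√23745)*(1/35891) = (-6120 + I*√23745)*(1/35891) = -6120/35891 + I*√23745/35891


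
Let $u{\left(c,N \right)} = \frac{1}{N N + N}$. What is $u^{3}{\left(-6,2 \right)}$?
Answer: $\frac{1}{216} \approx 0.0046296$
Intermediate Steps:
$u{\left(c,N \right)} = \frac{1}{N + N^{2}}$ ($u{\left(c,N \right)} = \frac{1}{N^{2} + N} = \frac{1}{N + N^{2}}$)
$u^{3}{\left(-6,2 \right)} = \left(\frac{1}{2 \left(1 + 2\right)}\right)^{3} = \left(\frac{1}{2 \cdot 3}\right)^{3} = \left(\frac{1}{2} \cdot \frac{1}{3}\right)^{3} = \left(\frac{1}{6}\right)^{3} = \frac{1}{216}$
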